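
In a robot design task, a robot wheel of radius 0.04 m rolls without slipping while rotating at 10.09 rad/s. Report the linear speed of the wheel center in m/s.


v = omega * r = 10.09 * 0.04 = 0.4036

0.4036 m/s


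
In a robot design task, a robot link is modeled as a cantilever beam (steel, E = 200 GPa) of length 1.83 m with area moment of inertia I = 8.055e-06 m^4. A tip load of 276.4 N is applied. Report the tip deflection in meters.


delta = F*L^3/(3*E*I) = 276.4*1.83^3/(3*2.000e+11*8.055e-06)
      = 1693.9138068/4833000 = 3.5049e-04

3.5049e-04 m


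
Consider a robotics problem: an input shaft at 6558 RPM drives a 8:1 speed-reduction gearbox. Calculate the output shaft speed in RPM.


omega_out = omega_in / N = 6558 / 8 = 819.7500

819.7500 RPM


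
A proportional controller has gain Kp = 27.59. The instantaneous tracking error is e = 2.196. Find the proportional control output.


u_P = Kp * e = 27.59 * 2.196 = 60.5876

60.5876


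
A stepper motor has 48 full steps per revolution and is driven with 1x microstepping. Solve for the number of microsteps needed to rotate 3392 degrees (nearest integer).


step_size = 360/(48*1) = 360/48 = 7.500000 deg
n = 3392/(360/48) = 3392*48/360 = 452.2667 -> 452

452 steps


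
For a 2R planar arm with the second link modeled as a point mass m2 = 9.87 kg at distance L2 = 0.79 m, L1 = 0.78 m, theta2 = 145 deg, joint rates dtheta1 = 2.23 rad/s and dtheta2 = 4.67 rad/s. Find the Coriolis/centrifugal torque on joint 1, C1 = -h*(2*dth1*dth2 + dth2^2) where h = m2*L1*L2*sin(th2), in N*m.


h = m2*L1*L2*sin(th2) = 9.87*0.78*0.79*sin(145 deg) = 3.488431
C1 = -h*(2*2.23*4.67 + 4.67^2) = -3.488431*42.6371 = -148.7366

-148.7366 N*m


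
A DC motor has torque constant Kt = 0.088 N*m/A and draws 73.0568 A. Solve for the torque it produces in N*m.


tau = Kt * I = 0.088*73.0568 = 6.4290

6.4290 N*m


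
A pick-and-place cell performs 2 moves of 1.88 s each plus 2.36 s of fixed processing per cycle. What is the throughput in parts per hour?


T_cycle = 2*1.88 + 2.36 = 6.1200 s
rate = 3600/T = 588.2353

588.2353 parts/hour


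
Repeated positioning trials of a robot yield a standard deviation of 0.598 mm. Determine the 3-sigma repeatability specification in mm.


repeatability = 3*sigma = 3*0.598 = 1.7940

1.7940 mm


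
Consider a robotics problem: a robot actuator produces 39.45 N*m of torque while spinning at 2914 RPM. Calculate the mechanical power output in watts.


omega = 2914 * 2*pi/60 = 305.153366 rad/s
P = tau * omega = 39.45 * 305.153366 = 12038.3003

12038.3003 W


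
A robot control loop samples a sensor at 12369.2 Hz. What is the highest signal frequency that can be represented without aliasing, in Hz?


f_max = f_s/2 = 12369.2/2 = 6184.6000

6184.6000 Hz


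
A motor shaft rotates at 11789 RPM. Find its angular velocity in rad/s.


omega = 11789 * 2*pi/60 = 1234.5412

1234.5412 rad/s


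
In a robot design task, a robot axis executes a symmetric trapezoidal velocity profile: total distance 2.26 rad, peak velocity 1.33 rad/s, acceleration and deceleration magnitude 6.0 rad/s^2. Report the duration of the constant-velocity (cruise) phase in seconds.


t_acc = v/a = 0.221667 s, d_acc = v^2/(2a) = 0.147408 rad each
d_cruise = 2.26 - 2*0.147408 = 1.965184 rad
t_cruise = d_cruise/v = 1.965184/1.33 = 1.4776

1.4776 s


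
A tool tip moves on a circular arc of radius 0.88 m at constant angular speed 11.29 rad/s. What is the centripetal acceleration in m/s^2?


a_c = omega^2 * r = 11.29^2 * 0.88 = 112.1684

112.1684 m/s^2


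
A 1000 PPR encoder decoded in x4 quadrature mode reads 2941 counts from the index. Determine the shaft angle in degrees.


angle = counts * 360 / (PPR*4) = 2941 * 360 / 4000 = 264.6900

264.6900 degrees


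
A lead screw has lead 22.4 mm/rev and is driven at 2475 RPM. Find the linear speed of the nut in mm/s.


v = lead * (RPM/60) = 22.4*2475/60 = 924.0000

924.0000 mm/s


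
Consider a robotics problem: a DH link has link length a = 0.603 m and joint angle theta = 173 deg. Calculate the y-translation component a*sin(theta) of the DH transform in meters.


a*sin(theta) = 0.603*sin(173 deg) = 0.0735

0.0735 m


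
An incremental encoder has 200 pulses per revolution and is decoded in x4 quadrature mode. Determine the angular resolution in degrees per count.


resolution = 360 / (PPR * 4) = 360 / 800 = 0.4500

0.4500 degrees


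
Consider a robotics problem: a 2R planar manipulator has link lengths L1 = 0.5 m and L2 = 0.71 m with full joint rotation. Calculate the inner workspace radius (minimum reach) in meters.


r_min = |L1 - L2| = |0.5 - 0.71| = 0.2100

0.2100 m


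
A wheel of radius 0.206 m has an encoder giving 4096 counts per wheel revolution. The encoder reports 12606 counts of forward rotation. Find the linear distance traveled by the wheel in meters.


revs = 12606/4096 = 3.077637
d = revs * 2*pi*r = 3.077637 * 2*pi*0.206 = 3.9835

3.9835 m


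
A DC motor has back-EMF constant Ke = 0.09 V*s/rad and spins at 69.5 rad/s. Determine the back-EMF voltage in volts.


V_emf = Ke * omega = 0.09*69.5 = 6.2550

6.2550 V


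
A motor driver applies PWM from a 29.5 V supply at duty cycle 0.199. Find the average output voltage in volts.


V_avg = V_supply * D = 29.5*0.199 = 5.8705

5.8705 V


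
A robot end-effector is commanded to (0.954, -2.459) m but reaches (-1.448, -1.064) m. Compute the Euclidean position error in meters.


dx = -1.448 - (0.954) = -2.4020, dy = -1.064 - (-2.459) = 1.3950
err = sqrt(5.769604 + 1.946025) = 2.7777

2.7777 m


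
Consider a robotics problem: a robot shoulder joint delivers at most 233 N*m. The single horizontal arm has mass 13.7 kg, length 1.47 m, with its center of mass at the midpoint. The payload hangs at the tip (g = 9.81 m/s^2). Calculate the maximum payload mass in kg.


tau_arm = m_arm*g*(L/2) = 13.7*9.81*1.47/2 = 98.7818 N*m
tau_payload = tau_max - tau_arm = 233 - 98.7818 = 134.2182
m_payload = tau_payload / (g*L) = 134.2182 / (9.81*1.47) = 9.3073

9.3073 kg


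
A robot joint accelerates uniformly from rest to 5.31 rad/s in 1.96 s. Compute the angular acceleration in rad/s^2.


alpha = delta_omega / t = 5.31 / 1.96 = 2.7092

2.7092 rad/s^2


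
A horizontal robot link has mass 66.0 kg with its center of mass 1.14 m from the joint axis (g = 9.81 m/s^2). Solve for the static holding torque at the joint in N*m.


tau = m*g*L = 66.0 * 9.81 * 1.14 = 738.1044

738.1044 N*m


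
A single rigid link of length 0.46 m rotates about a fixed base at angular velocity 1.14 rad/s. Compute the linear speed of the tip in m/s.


v = L*omega = 0.46 * 1.14 = 0.5244

0.5244 m/s


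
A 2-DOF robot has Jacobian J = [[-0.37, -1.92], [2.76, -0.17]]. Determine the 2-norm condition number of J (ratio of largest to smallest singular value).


JJ^T eigenvalues: trace(JJ^T) = 11.4698, det(JJ^T) = det(J)^2 = 28.75211641
s_max^2 = (11.4698 + sqrt(16.54784640))/2 = 7.76885221
s_min^2 = (11.4698 - sqrt(16.54784640))/2 = 3.70094779
kappa = s_max/s_min = sqrt(7.76885221/3.70094779) = 1.4488

1.4488


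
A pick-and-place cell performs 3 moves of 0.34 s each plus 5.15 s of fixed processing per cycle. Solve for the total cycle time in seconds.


T = 3*0.34 + 5.15 = 6.1700

6.1700 s


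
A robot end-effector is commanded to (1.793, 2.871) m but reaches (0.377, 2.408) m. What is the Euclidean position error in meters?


dx = 0.377 - (1.793) = -1.4160, dy = 2.408 - (2.871) = -0.4630
err = sqrt(2.005056 + 0.214369) = 1.4898

1.4898 m


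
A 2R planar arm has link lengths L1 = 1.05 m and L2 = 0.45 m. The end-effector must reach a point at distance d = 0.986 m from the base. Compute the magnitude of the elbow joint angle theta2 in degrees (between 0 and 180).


cos(th2) = (d^2 - L1^2 - L2^2)/(2*L1*L2) = (0.986^2 - 1.05^2 - 0.45^2)/(2*1.05*0.45) = -0.35217354
th2 = acos(-0.35217354) = 110.6203 deg

110.6203 degrees


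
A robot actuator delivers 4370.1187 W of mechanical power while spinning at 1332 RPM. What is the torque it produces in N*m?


omega = 1332 * 2*pi/60 = 139.486714 rad/s
tau = P / omega = 4370.1187 / 139.486714 = 31.3300

31.3300 N*m


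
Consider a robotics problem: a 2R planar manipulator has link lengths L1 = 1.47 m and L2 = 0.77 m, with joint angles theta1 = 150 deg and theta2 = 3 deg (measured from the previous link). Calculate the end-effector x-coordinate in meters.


x = L1*cos(th1) + L2*cos(th1+th2) = 1.47*cos(150 deg) + 0.77*cos(153 deg) = -1.9591

-1.9591 m


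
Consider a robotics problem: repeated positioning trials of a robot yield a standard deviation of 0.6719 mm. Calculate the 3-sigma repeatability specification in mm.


repeatability = 3*sigma = 3*0.6719 = 2.0157

2.0157 mm


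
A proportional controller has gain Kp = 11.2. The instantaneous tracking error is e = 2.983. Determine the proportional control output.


u_P = Kp * e = 11.2 * 2.983 = 33.4096

33.4096


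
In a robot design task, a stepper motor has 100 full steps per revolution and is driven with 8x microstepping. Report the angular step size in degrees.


step = 360/(100*8) = 360/800 = 0.4500

0.4500 degrees


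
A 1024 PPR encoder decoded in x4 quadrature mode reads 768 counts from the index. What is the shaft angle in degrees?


angle = counts * 360 / (PPR*4) = 768 * 360 / 4096 = 67.5000

67.5000 degrees


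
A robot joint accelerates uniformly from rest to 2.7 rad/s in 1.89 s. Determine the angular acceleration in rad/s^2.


alpha = delta_omega / t = 2.7 / 1.89 = 1.4286

1.4286 rad/s^2


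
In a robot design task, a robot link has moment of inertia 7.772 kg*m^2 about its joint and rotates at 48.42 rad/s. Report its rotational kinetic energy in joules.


KE = (1/2)*I*omega^2 = 0.5*7.772*48.42^2 = 9110.7130

9110.7130 J


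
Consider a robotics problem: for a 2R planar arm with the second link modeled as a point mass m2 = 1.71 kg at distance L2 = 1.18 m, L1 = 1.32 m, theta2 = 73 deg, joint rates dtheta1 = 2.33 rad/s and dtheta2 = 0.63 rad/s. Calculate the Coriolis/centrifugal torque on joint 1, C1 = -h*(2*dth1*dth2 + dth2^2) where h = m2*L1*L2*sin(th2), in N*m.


h = m2*L1*L2*sin(th2) = 1.71*1.32*1.18*sin(73 deg) = 2.547114
C1 = -h*(2*2.33*0.63 + 0.63^2) = -2.547114*3.3327 = -8.4888

-8.4888 N*m


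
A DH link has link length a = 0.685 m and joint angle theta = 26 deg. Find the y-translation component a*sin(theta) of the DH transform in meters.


a*sin(theta) = 0.685*sin(26 deg) = 0.3003

0.3003 m


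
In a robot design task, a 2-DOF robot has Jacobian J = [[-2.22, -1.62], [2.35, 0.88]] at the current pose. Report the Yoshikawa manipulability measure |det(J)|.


det(J) = -2.22*0.88 - (-1.62)*(2.35) = 1.8534
|det(J)| = 1.8534

1.8534


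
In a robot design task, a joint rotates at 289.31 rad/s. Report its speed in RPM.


RPM = 289.31 * 60/(2*pi) = 2762.7070

2762.7070 RPM


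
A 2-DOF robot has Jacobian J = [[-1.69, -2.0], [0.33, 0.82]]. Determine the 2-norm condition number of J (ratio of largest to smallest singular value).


JJ^T eigenvalues: trace(JJ^T) = 7.6374, det(JJ^T) = det(J)^2 = 0.52678564
s_max^2 = (7.6374 + sqrt(56.22273620))/2 = 7.56779110
s_min^2 = (7.6374 - sqrt(56.22273620))/2 = 0.06960890
kappa = s_max/s_min = sqrt(7.56779110/0.06960890) = 10.4268

10.4268


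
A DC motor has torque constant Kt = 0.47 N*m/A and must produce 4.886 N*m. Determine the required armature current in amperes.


I = tau / Kt = 4.886/0.47 = 10.3957

10.3957 A


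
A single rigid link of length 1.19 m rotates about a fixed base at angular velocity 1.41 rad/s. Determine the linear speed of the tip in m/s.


v = L*omega = 1.19 * 1.41 = 1.6779

1.6779 m/s


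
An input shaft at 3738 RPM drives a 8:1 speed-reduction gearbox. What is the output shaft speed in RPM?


omega_out = omega_in / N = 3738 / 8 = 467.2500

467.2500 RPM


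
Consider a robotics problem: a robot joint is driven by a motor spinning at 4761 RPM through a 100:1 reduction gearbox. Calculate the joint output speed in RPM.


omega_joint = omega_motor / N = 4761 / 100 = 47.6100

47.6100 RPM


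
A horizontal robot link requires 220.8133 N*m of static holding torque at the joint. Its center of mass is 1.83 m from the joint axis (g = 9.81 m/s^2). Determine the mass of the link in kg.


m = tau / (g*L) = 220.8133 / (9.81 * 1.83) = 12.3000

12.3000 kg


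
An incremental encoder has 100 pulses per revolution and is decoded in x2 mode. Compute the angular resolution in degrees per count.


resolution = 360 / (PPR * 2) = 360 / 200 = 1.8000

1.8000 degrees


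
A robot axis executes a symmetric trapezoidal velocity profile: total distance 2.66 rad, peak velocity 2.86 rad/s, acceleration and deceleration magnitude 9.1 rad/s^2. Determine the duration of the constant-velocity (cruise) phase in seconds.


t_acc = v/a = 0.314286 s, d_acc = v^2/(2a) = 0.449429 rad each
d_cruise = 2.66 - 2*0.449429 = 1.761142 rad
t_cruise = d_cruise/v = 1.761142/2.86 = 0.6158

0.6158 s


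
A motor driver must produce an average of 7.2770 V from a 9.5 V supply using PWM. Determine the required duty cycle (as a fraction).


D = V_avg/V_supply = 7.2770/9.5 = 0.7660

0.7660


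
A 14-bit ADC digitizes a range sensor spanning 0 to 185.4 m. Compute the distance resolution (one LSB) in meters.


res = range / 2^n = 185.4/2^14 = 185.4/16384 = 0.0113

0.0113 m


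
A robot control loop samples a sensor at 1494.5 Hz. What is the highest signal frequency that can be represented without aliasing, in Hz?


f_max = f_s/2 = 1494.5/2 = 747.2500

747.2500 Hz


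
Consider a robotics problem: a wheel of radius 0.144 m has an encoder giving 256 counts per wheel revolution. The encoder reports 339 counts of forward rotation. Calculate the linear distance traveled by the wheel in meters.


revs = 339/256 = 1.324219
d = revs * 2*pi*r = 1.324219 * 2*pi*0.144 = 1.1981

1.1981 m


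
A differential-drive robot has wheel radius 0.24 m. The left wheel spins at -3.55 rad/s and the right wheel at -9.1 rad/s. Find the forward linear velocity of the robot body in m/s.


v = r*(wR + wL)/2 = 0.24*(-9.1 + -3.55)/2 = -1.5180

-1.5180 m/s


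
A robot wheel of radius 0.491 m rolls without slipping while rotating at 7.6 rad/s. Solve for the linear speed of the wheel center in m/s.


v = omega * r = 7.6 * 0.491 = 3.7316

3.7316 m/s


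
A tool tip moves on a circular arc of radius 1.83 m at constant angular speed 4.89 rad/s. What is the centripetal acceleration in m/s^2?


a_c = omega^2 * r = 4.89^2 * 1.83 = 43.7591

43.7591 m/s^2


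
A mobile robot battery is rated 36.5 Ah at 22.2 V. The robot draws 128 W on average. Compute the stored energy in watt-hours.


E = capacity * V = 36.5*22.2 = 810.3000

810.3000 Wh


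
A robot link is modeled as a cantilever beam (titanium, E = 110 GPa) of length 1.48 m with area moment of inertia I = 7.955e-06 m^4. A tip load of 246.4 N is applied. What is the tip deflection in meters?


delta = F*L^3/(3*E*I) = 246.4*1.48^3/(3*1.100e+11*7.955e-06)
      = 798.7775488/2625150 = 3.0428e-04

3.0428e-04 m


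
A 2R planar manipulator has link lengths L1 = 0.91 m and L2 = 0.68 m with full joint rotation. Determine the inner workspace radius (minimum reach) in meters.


r_min = |L1 - L2| = |0.91 - 0.68| = 0.2300

0.2300 m


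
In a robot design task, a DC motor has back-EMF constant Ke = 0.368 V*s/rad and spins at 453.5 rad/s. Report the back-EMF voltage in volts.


V_emf = Ke * omega = 0.368*453.5 = 166.8880

166.8880 V


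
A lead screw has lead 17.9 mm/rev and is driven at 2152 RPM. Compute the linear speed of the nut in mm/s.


v = lead * (RPM/60) = 17.9*2152/60 = 642.0133

642.0133 mm/s


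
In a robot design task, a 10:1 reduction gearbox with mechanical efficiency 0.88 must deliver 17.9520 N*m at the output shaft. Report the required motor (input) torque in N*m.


tau_in = tau_out / (N * eta) = 17.9520 / (10 * 0.88) = 2.0400

2.0400 N*m


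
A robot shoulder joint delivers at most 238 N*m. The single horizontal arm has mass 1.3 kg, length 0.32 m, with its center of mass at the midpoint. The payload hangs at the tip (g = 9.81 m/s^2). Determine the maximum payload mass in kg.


tau_arm = m_arm*g*(L/2) = 1.3*9.81*0.32/2 = 2.0405 N*m
tau_payload = tau_max - tau_arm = 238 - 2.0405 = 235.9595
m_payload = tau_payload / (g*L) = 235.9595 / (9.81*0.32) = 75.1655

75.1655 kg


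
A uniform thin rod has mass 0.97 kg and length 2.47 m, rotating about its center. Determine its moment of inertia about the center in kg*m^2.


I = (1/12)*m*L^2 = (1/12)*0.97*2.47^2 = 0.4932

0.4932 kg*m^2


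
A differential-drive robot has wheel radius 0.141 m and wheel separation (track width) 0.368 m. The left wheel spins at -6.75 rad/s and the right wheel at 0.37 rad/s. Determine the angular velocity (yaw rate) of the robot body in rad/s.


omega = r*(wR - wL)/L = 0.141*(0.37 - (-6.75))/0.368 = 2.7280

2.7280 rad/s


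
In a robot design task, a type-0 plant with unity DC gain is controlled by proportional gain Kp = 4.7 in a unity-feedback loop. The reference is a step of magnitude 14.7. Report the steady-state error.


e_ss = R/(1 + Kp) = 14.7/(1 + 4.7) = 14.7/5.7000 = 2.5789

2.5789


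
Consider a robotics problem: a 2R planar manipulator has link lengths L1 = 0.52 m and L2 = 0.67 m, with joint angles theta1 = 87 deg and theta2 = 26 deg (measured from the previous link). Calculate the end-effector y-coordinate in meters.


y = L1*sin(th1) + L2*sin(th1+th2) = 0.52*sin(87 deg) + 0.67*sin(113 deg) = 1.1360

1.1360 m


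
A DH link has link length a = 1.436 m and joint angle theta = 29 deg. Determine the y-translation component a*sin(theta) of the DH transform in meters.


a*sin(theta) = 1.436*sin(29 deg) = 0.6962

0.6962 m


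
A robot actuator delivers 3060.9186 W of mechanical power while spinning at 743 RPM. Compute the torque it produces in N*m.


omega = 743 * 2*pi/60 = 77.806778 rad/s
tau = P / omega = 3060.9186 / 77.806778 = 39.3400

39.3400 N*m


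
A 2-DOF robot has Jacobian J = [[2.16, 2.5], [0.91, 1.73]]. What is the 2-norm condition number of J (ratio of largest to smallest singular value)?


JJ^T eigenvalues: trace(JJ^T) = 14.7366, det(JJ^T) = det(J)^2 = 2.13685924
s_max^2 = (14.7366 + sqrt(208.61994260))/2 = 14.59014088
s_min^2 = (14.7366 - sqrt(208.61994260))/2 = 0.14645912
kappa = s_max/s_min = sqrt(14.59014088/0.14645912) = 9.9809

9.9809


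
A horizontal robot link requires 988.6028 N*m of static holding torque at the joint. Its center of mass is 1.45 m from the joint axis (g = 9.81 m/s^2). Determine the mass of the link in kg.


m = tau / (g*L) = 988.6028 / (9.81 * 1.45) = 69.5000

69.5000 kg


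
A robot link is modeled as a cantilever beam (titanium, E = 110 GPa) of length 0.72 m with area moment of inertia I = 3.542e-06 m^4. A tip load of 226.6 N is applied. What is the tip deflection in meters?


delta = F*L^3/(3*E*I) = 226.6*0.72^3/(3*1.100e+11*3.542e-06)
      = 84.5779968/1168860 = 7.2359e-05

7.2359e-05 m


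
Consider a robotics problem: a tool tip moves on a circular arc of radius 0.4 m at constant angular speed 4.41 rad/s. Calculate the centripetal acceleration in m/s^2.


a_c = omega^2 * r = 4.41^2 * 0.4 = 7.7792

7.7792 m/s^2


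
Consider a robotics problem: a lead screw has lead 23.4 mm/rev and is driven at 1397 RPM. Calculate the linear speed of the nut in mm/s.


v = lead * (RPM/60) = 23.4*1397/60 = 544.8300

544.8300 mm/s


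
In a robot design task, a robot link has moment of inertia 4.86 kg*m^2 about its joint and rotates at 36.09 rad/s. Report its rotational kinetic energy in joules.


KE = (1/2)*I*omega^2 = 0.5*4.86*36.09^2 = 3165.0461

3165.0461 J


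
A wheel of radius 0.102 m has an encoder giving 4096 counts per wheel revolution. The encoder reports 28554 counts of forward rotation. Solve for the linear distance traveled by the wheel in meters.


revs = 28554/4096 = 6.971191
d = revs * 2*pi*r = 6.971191 * 2*pi*0.102 = 4.4677

4.4677 m


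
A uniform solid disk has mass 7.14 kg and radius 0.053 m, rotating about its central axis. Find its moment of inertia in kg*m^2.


I = (1/2)*m*R^2 = 0.5*7.14*0.053^2 = 0.0100

0.0100 kg*m^2


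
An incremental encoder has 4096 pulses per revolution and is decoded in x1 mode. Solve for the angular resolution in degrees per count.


resolution = 360 / (PPR * 1) = 360 / 4096 = 0.0879

0.0879 degrees


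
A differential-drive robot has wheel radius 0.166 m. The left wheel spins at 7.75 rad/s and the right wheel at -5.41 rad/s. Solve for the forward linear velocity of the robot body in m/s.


v = r*(wR + wL)/2 = 0.166*(-5.41 + 7.75)/2 = 0.1942

0.1942 m/s


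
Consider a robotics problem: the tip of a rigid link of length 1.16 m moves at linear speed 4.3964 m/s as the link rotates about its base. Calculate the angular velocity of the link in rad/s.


omega = v / L = 4.3964 / 1.16 = 3.7900

3.7900 rad/s


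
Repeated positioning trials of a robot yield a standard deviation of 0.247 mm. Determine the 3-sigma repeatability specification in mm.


repeatability = 3*sigma = 3*0.247 = 0.7410

0.7410 mm


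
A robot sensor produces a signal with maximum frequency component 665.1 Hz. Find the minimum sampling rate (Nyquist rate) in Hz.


f_s,min = 2*f_max = 2*665.1 = 1330.2000

1330.2000 Hz


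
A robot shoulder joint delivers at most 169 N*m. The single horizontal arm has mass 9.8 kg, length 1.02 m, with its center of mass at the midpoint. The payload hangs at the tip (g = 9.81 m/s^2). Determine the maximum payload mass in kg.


tau_arm = m_arm*g*(L/2) = 9.8*9.81*1.02/2 = 49.0304 N*m
tau_payload = tau_max - tau_arm = 169 - 49.0304 = 119.9696
m_payload = tau_payload / (g*L) = 119.9696 / (9.81*1.02) = 11.9895

11.9895 kg


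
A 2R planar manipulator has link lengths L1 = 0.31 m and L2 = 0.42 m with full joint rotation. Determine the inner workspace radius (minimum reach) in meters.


r_min = |L1 - L2| = |0.31 - 0.42| = 0.1100

0.1100 m


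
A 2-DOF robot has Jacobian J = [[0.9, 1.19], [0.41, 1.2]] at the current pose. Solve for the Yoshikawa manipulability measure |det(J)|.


det(J) = 0.9*1.2 - (1.19)*(0.41) = 0.5921
|det(J)| = 0.5921

0.5921


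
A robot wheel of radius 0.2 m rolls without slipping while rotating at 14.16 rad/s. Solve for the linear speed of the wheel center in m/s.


v = omega * r = 14.16 * 0.2 = 2.8320

2.8320 m/s


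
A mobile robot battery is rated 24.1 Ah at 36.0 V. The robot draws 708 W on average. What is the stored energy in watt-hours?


E = capacity * V = 24.1*36.0 = 867.6000

867.6000 Wh


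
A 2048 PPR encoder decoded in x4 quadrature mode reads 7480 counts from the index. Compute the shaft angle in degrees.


angle = counts * 360 / (PPR*4) = 7480 * 360 / 8192 = 328.7109

328.7109 degrees


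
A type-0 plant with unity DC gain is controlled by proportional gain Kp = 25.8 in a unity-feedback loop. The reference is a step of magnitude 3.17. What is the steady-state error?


e_ss = R/(1 + Kp) = 3.17/(1 + 25.8) = 3.17/26.8000 = 0.1183

0.1183


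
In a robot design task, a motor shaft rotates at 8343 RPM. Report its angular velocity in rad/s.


omega = 8343 * 2*pi/60 = 873.6769

873.6769 rad/s


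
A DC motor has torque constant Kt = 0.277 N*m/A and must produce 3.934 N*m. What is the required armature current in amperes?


I = tau / Kt = 3.934/0.277 = 14.2022

14.2022 A


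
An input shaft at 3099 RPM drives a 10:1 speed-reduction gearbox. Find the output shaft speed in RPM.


omega_out = omega_in / N = 3099 / 10 = 309.9000

309.9000 RPM


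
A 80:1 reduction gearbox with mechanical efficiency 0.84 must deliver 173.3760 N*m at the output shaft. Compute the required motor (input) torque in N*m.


tau_in = tau_out / (N * eta) = 173.3760 / (80 * 0.84) = 2.5800

2.5800 N*m


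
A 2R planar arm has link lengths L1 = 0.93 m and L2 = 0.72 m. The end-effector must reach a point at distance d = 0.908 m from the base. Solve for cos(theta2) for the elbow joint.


cos(th2) = (d^2 - L1^2 - L2^2)/(2*L1*L2) = (0.908^2 - 0.93^2 - 0.72^2)/(2*0.93*0.72) = -0.4173

-0.4173


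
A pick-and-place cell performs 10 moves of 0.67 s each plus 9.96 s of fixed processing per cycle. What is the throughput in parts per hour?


T_cycle = 10*0.67 + 9.96 = 16.6600 s
rate = 3600/T = 216.0864

216.0864 parts/hour


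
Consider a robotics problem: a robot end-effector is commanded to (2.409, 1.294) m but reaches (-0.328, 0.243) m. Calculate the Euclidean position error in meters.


dx = -0.328 - (2.409) = -2.7370, dy = 0.243 - (1.294) = -1.0510
err = sqrt(7.491169 + 1.104601) = 2.9319

2.9319 m


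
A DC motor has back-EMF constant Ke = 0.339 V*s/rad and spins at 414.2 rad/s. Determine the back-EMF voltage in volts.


V_emf = Ke * omega = 0.339*414.2 = 140.4138

140.4138 V


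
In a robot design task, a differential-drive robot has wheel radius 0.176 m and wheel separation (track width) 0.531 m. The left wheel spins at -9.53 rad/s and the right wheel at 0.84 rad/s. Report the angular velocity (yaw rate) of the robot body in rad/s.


omega = r*(wR - wL)/L = 0.176*(0.84 - (-9.53))/0.531 = 3.4371

3.4371 rad/s


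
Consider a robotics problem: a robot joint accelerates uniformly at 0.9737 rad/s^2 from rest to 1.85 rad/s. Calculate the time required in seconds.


t = delta_omega / alpha = 1.85 / 0.9737 = 1.9000

1.9000 s


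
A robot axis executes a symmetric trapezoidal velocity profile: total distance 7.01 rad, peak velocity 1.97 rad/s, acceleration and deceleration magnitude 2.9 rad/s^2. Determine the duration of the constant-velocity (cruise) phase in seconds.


t_acc = v/a = 0.679310 s, d_acc = v^2/(2a) = 0.669121 rad each
d_cruise = 7.01 - 2*0.669121 = 5.671758 rad
t_cruise = d_cruise/v = 5.671758/1.97 = 2.8791

2.8791 s


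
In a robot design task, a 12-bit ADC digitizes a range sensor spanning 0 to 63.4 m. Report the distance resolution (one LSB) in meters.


res = range / 2^n = 63.4/2^12 = 63.4/4096 = 0.0155

0.0155 m


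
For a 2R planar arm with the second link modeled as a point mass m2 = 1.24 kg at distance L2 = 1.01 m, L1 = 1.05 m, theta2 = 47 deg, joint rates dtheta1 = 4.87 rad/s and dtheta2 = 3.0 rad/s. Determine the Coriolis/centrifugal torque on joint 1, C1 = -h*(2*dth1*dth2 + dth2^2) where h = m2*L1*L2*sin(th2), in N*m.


h = m2*L1*L2*sin(th2) = 1.24*1.05*1.01*sin(47 deg) = 0.961745
C1 = -h*(2*4.87*3.0 + 3.0^2) = -0.961745*38.2200 = -36.7579

-36.7579 N*m


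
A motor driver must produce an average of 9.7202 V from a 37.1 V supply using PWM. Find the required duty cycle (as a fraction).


D = V_avg/V_supply = 9.7202/37.1 = 0.2620

0.2620


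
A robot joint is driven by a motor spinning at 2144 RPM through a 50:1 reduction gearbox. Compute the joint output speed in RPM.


omega_joint = omega_motor / N = 2144 / 50 = 42.8800

42.8800 RPM


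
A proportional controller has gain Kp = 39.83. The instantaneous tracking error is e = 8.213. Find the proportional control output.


u_P = Kp * e = 39.83 * 8.213 = 327.1238

327.1238


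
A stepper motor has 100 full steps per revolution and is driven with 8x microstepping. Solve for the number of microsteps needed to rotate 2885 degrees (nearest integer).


step_size = 360/(100*8) = 360/800 = 0.450000 deg
n = 2885/(360/800) = 2885*800/360 = 6411.1111 -> 6411

6411 steps


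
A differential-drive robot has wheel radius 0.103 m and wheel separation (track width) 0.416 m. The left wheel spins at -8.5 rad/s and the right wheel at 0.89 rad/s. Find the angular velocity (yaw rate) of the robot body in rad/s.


omega = r*(wR - wL)/L = 0.103*(0.89 - (-8.5))/0.416 = 2.3249

2.3249 rad/s


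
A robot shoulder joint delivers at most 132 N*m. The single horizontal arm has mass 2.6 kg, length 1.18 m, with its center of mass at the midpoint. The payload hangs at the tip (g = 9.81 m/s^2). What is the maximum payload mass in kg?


tau_arm = m_arm*g*(L/2) = 2.6*9.81*1.18/2 = 15.0485 N*m
tau_payload = tau_max - tau_arm = 132 - 15.0485 = 116.9515
m_payload = tau_payload / (g*L) = 116.9515 / (9.81*1.18) = 10.1031

10.1031 kg


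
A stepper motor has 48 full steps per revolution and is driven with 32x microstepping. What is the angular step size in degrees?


step = 360/(48*32) = 360/1536 = 0.2344

0.2344 degrees


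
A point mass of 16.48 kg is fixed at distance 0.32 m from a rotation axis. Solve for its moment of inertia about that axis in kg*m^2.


I = m*r^2 = 16.48*0.32^2 = 1.6876

1.6876 kg*m^2


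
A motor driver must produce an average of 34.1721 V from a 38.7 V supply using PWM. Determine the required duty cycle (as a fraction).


D = V_avg/V_supply = 34.1721/38.7 = 0.8830

0.8830


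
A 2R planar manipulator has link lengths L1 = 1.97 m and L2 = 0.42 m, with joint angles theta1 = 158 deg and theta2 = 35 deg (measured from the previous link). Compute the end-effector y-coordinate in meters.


y = L1*sin(th1) + L2*sin(th1+th2) = 1.97*sin(158 deg) + 0.42*sin(193 deg) = 0.6435

0.6435 m


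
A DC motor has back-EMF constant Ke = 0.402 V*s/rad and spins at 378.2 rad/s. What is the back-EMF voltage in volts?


V_emf = Ke * omega = 0.402*378.2 = 152.0364

152.0364 V


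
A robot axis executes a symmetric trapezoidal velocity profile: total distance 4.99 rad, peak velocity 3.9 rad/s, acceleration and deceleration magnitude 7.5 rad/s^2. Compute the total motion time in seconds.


t_acc = v/a = 3.9/7.5 = 0.520000 s
d_acc = v^2/(2a) = 1.014000 rad (each ramp)
d_cruise = 4.99 - 2*1.014000 = 2.962000 rad
t_cruise = 2.962000/3.9 = 0.759487 s
t_total = 2*0.520000 + 0.759487 = 1.7995

1.7995 s


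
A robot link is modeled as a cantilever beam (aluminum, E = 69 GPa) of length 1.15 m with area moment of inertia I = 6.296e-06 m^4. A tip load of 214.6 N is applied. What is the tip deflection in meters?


delta = F*L^3/(3*E*I) = 214.6*1.15^3/(3*6.900e+10*6.296e-06)
      = 326.379775/1303272 = 2.5043e-04

2.5043e-04 m


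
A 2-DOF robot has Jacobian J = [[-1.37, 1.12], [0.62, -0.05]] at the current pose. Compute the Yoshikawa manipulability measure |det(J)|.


det(J) = -1.37*-0.05 - (1.12)*(0.62) = -0.6259
|det(J)| = 0.6259

0.6259


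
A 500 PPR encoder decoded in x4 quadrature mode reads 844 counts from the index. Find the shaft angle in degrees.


angle = counts * 360 / (PPR*4) = 844 * 360 / 2000 = 151.9200

151.9200 degrees


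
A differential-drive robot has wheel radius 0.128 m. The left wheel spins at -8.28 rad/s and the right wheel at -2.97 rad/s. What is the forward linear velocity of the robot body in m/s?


v = r*(wR + wL)/2 = 0.128*(-2.97 + -8.28)/2 = -0.7200

-0.7200 m/s


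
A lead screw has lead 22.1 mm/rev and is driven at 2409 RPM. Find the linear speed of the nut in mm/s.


v = lead * (RPM/60) = 22.1*2409/60 = 887.3150

887.3150 mm/s


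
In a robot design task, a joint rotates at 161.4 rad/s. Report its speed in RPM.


RPM = 161.4 * 60/(2*pi) = 1541.2565

1541.2565 RPM


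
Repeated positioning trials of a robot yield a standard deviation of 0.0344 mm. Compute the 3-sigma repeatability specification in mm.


repeatability = 3*sigma = 3*0.0344 = 0.1032

0.1032 mm


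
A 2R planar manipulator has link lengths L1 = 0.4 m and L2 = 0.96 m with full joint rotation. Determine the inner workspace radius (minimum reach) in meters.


r_min = |L1 - L2| = |0.4 - 0.96| = 0.5600

0.5600 m


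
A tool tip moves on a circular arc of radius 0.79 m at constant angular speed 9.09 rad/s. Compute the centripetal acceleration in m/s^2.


a_c = omega^2 * r = 9.09^2 * 0.79 = 65.2762

65.2762 m/s^2


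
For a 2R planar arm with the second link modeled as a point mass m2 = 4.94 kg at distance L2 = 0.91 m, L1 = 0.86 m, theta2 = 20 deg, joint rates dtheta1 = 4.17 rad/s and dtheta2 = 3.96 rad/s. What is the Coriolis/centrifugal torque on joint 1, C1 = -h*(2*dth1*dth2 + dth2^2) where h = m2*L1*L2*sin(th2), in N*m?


h = m2*L1*L2*sin(th2) = 4.94*0.86*0.91*sin(20 deg) = 1.322265
C1 = -h*(2*4.17*3.96 + 3.96^2) = -1.322265*48.7080 = -64.4049

-64.4049 N*m


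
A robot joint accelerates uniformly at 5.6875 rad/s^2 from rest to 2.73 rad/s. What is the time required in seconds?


t = delta_omega / alpha = 2.73 / 5.6875 = 0.4800

0.4800 s


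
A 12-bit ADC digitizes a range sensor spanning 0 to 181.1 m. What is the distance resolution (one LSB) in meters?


res = range / 2^n = 181.1/2^12 = 181.1/4096 = 0.0442

0.0442 m


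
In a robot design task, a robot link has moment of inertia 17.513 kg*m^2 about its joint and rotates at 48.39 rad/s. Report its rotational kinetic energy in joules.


KE = (1/2)*I*omega^2 = 0.5*17.513*48.39^2 = 20504.1512

20504.1512 J


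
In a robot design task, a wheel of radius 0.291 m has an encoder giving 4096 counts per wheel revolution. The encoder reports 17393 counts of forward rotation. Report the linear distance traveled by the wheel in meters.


revs = 17393/4096 = 4.246338
d = revs * 2*pi*r = 4.246338 * 2*pi*0.291 = 7.7640

7.7640 m


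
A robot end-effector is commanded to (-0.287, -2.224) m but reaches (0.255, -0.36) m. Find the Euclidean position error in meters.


dx = 0.255 - (-0.287) = 0.5420, dy = -0.36 - (-2.224) = 1.8640
err = sqrt(0.293764 + 3.474496) = 1.9412

1.9412 m


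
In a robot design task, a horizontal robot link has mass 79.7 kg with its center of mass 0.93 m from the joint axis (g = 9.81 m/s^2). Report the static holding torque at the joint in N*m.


tau = m*g*L = 79.7 * 9.81 * 0.93 = 727.1270

727.1270 N*m


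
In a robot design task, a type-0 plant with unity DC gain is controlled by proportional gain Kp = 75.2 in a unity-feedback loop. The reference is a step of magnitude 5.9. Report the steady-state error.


e_ss = R/(1 + Kp) = 5.9/(1 + 75.2) = 5.9/76.2000 = 0.0774

0.0774


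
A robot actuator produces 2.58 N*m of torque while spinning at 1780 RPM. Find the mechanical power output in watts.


omega = 1780 * 2*pi/60 = 186.401164 rad/s
P = tau * omega = 2.58 * 186.401164 = 480.9150

480.9150 W


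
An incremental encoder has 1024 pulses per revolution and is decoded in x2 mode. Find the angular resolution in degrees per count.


resolution = 360 / (PPR * 2) = 360 / 2048 = 0.1758

0.1758 degrees


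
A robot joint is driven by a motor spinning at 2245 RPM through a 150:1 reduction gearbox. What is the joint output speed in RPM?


omega_joint = omega_motor / N = 2245 / 150 = 14.9667

14.9667 RPM


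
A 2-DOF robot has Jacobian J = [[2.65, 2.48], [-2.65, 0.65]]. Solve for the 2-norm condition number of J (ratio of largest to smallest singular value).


JJ^T eigenvalues: trace(JJ^T) = 20.6179, det(JJ^T) = det(J)^2 = 68.79873025
s_max^2 = (20.6179 + sqrt(149.90287941))/2 = 16.43069157
s_min^2 = (20.6179 - sqrt(149.90287941))/2 = 4.18720843
kappa = s_max/s_min = sqrt(16.43069157/4.18720843) = 1.9809

1.9809


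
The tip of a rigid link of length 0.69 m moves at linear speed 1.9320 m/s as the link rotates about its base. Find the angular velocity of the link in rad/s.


omega = v / L = 1.9320 / 0.69 = 2.8000

2.8000 rad/s


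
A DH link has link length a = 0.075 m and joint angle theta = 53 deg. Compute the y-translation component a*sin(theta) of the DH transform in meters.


a*sin(theta) = 0.075*sin(53 deg) = 0.0599

0.0599 m


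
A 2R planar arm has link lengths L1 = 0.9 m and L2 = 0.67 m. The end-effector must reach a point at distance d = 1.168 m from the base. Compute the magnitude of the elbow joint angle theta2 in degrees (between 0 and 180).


cos(th2) = (d^2 - L1^2 - L2^2)/(2*L1*L2) = (1.168^2 - 0.9^2 - 0.67^2)/(2*0.9*0.67) = 0.08733333
th2 = acos(0.08733333) = 84.9898 deg

84.9898 degrees


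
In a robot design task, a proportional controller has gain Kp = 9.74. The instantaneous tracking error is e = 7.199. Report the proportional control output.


u_P = Kp * e = 9.74 * 7.199 = 70.1183

70.1183


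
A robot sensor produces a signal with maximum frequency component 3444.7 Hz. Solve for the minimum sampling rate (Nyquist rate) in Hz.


f_s,min = 2*f_max = 2*3444.7 = 6889.4000

6889.4000 Hz


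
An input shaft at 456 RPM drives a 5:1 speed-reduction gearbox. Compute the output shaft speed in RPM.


omega_out = omega_in / N = 456 / 5 = 91.2000

91.2000 RPM


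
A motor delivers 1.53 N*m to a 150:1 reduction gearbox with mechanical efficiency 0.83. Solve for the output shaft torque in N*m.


tau_out = tau_in * N * eta = 1.53 * 150 * 0.83 = 190.4850

190.4850 N*m


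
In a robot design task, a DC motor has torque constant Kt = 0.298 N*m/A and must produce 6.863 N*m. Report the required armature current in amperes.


I = tau / Kt = 6.863/0.298 = 23.0302

23.0302 A


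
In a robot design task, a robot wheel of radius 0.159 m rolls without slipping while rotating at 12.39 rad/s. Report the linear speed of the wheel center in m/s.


v = omega * r = 12.39 * 0.159 = 1.9700

1.9700 m/s


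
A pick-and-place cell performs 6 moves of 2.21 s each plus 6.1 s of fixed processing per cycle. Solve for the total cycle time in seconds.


T = 6*2.21 + 6.1 = 19.3600

19.3600 s


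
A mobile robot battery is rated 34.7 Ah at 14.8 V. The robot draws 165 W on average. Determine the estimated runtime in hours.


E = 34.7*14.8 = 513.5600 Wh
t = E/P = 513.5600/165 = 3.1125

3.1125 hours


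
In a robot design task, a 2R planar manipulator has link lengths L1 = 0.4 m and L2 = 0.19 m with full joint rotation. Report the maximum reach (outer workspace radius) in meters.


r_max = L1 + L2 = 0.4 + 0.19 = 0.5900

0.5900 m


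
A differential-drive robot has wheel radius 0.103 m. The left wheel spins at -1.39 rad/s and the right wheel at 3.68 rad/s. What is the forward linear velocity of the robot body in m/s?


v = r*(wR + wL)/2 = 0.103*(3.68 + -1.39)/2 = 0.1179

0.1179 m/s


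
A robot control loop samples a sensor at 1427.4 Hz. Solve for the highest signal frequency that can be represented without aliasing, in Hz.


f_max = f_s/2 = 1427.4/2 = 713.7000

713.7000 Hz


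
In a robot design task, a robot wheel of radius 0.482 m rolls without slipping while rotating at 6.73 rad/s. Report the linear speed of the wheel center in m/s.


v = omega * r = 6.73 * 0.482 = 3.2439

3.2439 m/s


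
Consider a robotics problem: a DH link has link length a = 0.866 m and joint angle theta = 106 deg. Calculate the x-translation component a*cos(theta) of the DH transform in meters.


a*cos(theta) = 0.866*cos(106 deg) = -0.2387

-0.2387 m


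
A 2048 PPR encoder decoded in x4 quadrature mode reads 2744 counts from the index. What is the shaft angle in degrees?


angle = counts * 360 / (PPR*4) = 2744 * 360 / 8192 = 120.5859

120.5859 degrees


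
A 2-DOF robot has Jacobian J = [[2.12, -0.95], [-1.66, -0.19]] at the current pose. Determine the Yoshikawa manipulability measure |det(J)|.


det(J) = 2.12*-0.19 - (-0.95)*(-1.66) = -1.9798
|det(J)| = 1.9798

1.9798


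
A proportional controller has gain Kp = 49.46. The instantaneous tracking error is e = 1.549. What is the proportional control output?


u_P = Kp * e = 49.46 * 1.549 = 76.6135

76.6135


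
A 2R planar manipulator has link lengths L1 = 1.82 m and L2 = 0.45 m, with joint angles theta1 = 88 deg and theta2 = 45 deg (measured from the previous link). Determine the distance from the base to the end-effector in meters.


x = L1*cos(th1) + L2*cos(th1+th2) = -0.243382
y = L1*sin(th1) + L2*sin(th1+th2) = 2.148000
d = sqrt(x^2 + y^2) = sqrt(0.059235 + 4.613904) = 2.1617

2.1617 m


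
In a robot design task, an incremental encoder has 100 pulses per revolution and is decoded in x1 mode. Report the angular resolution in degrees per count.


resolution = 360 / (PPR * 1) = 360 / 100 = 3.6000

3.6000 degrees
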